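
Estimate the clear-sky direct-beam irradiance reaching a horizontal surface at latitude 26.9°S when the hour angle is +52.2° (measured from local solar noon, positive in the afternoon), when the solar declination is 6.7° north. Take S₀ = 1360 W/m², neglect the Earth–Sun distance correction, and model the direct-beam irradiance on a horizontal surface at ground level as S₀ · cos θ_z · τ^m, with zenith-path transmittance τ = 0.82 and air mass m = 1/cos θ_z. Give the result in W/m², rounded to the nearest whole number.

cos θ_z = sin(-26.9°) sin(6.7°) + cos(-26.9°) cos(6.7°) cos(52.20°) = -0.0528 + 0.5429 = 0.4901.
Air mass m = 1/cos θ_z = 1/0.4901 = 2.040; τ^m = 0.82^2.040 = 0.6671.
Surface direct beam = 1360 × 0.4901 × 0.6671 = 444.65 W/m².

445 W/m²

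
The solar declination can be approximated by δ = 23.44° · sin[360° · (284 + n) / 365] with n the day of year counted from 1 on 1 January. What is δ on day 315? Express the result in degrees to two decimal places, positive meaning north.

360 × (284 + 315) / 365 = 590.795°; sin(590.795°) = -0.7749.
δ = 23.44 × -0.7749 = -18.164° ≈ -18.16°.

-18.16°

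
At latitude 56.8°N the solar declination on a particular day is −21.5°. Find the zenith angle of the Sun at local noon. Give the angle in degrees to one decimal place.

78.3°

At local solar noon the hour angle is zero, so the zenith angle is |φ − δ| = |56.8° − (-21.5°)| = 78.3°.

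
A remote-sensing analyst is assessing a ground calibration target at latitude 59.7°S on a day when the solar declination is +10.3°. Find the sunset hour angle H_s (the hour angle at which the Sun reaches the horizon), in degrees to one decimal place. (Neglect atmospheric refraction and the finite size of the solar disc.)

cos H_s = −tan(-59.7°) · tan(10.3°) = 0.3110, so H_s = arccos(0.3110) = 71.88°.

71.9°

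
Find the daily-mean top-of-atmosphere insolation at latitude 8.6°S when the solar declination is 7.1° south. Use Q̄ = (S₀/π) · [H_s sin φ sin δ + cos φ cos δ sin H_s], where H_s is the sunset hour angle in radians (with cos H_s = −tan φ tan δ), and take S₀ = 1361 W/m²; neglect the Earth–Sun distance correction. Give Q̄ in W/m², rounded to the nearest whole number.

−tan φ tan δ = −(-0.1512)(-0.1246) = -0.0188; H_s = arccos(-0.0188) = 91.08°. In radians, H_s = 1.5896.
H_s sin φ sin δ = 1.5896 × -0.1495 × -0.1236 = 0.0294.
cos φ cos δ sin H_s = 0.9888 × 0.9923 × 0.9998 = 0.9810.
Q̄ = (1361/π) × (0.0294 + 0.9810) = 433.22 × 1.0104 = 437.73 W/m².

438 W/m²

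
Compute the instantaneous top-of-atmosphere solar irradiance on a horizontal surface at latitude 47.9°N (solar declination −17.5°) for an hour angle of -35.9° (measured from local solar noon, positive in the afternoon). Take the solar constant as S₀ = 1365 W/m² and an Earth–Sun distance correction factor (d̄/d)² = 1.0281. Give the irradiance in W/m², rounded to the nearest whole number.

414 W/m²

With φ = 47.9°, δ = -17.5°, H = -35.90°: sin φ sin δ = -0.2231, cos φ cos δ cos H = 0.5179, so cos θ_z = 0.2948.
Top-of-atmosphere irradiance = S₀ (d̄/d)² cos θ_z = 1365 × 1.0281 × 0.2948 = 413.71 W/m².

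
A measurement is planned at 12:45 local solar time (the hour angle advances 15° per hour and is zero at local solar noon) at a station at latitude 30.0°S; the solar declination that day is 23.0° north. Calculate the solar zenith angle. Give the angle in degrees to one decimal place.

54.1°

Hour angle H = 15° × (12.75 − 12) = 11.25°.
cos θ_z = sin(-30.0°) sin(23.0°) + cos(-30.0°) cos(23.0°) cos(11.25°) = -0.1954 + 0.7819 = 0.5865.
θ_z = arccos(0.5865) = 54.09°.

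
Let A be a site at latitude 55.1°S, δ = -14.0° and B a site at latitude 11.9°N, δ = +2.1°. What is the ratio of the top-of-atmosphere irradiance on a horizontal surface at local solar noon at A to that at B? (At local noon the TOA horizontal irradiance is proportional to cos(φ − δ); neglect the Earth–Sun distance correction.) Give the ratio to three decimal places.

0.765

A: cos θ_z = cos(-55.1° − (-14.0°)) = 0.7536.
B: cos θ_z = cos(11.9° − (2.1°)) = 0.9854.
Ratio A/B = 0.7536 / 0.9854 = 0.7648.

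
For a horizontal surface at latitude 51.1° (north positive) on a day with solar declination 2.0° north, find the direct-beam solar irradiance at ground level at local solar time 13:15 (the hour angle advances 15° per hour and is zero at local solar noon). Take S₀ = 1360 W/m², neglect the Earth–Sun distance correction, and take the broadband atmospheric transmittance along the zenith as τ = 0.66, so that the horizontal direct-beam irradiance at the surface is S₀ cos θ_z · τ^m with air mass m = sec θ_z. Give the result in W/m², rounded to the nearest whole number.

Hour angle H = 15° × (13.25 − 12) = 18.75°.
cos θ_z = sin φ sin δ + cos φ cos δ cos H = (0.7782)(0.0349) + (0.6280)(0.9994)(0.9469) = 0.6215.
Air mass m = 1/cos θ_z = 1/0.6215 = 1.609; τ^m = 0.66^1.609 = 0.5124.
Surface direct beam = 1360 × 0.6215 × 0.5124 = 433.10 W/m².

433 W/m²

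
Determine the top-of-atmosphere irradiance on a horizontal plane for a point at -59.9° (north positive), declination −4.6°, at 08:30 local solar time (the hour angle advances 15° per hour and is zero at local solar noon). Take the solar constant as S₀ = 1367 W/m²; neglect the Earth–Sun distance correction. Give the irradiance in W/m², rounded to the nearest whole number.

Hour angle H = 15° × (8.5 − 12) = -52.50°.
With φ = -59.9°, δ = -4.6°, H = -52.50°: sin φ sin δ = 0.0694, cos φ cos δ cos H = 0.3043, so cos θ_z = 0.3737.
Top-of-atmosphere irradiance = S₀ cos θ_z = 1367 × 0.3737 = 510.85 W/m².

511 W/m²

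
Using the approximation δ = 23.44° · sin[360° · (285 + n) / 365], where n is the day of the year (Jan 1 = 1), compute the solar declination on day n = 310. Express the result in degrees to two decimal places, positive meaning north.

360 × (285 + 310) / 365 = 586.849°; sin(586.849°) = -0.7296.
δ = 23.44 × -0.7296 = -17.102° ≈ -17.10°.

-17.10°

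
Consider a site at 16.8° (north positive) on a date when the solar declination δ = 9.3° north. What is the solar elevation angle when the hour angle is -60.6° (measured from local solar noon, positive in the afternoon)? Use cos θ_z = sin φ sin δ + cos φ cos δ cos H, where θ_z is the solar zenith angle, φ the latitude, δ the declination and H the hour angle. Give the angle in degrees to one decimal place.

30.7°

With φ = 16.8°, δ = 9.3°, H = -60.60°: sin φ sin δ = 0.0467, cos φ cos δ cos H = 0.4638, so cos θ_z = 0.5105.
θ_z = arccos(0.5105) = 59.30°, so the elevation is 90° − 59.30° = 30.70°.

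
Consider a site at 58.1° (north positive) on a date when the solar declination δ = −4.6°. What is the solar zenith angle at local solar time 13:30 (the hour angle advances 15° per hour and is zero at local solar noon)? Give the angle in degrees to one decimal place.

65.3°

Hour angle H = 15° × (13.5 − 12) = 22.50°.
cos θ_z = sin(58.1°) sin(-4.6°) + cos(58.1°) cos(-4.6°) cos(22.50°) = -0.0681 + 0.4866 = 0.4185.
θ_z = arccos(0.4185) = 65.26°.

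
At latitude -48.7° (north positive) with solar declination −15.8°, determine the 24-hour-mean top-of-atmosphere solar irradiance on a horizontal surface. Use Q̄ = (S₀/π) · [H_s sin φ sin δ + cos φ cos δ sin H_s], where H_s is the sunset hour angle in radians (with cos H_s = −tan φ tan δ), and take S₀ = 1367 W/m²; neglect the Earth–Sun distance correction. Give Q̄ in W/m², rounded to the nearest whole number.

431 W/m²

The sunset hour angle satisfies cos H_s = −tan φ tan δ = -0.3221, giving H_s = 108.79°. In radians, H_s = 1.8987.
H_s sin φ sin δ = 1.8987 × -0.7513 × -0.2723 = 0.3884.
cos φ cos δ sin H_s = 0.6600 × 0.9622 × 0.9467 = 0.6012.
Q̄ = (1367/π) × (0.3884 + 0.6012) = 435.13 × 0.9896 = 430.60 W/m².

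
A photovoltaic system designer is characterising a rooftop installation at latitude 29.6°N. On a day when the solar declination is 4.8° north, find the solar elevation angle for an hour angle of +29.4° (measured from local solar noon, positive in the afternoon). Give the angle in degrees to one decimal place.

cos θ_z = sin(29.6°) sin(4.8°) + cos(29.6°) cos(4.8°) cos(29.40°) = 0.0413 + 0.7549 = 0.7962.
θ_z = arccos(0.7962) = 37.23°, so the elevation is 90° − 37.23° = 52.77°.

52.8°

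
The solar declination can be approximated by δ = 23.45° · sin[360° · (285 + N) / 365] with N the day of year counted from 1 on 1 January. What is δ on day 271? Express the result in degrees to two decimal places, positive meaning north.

360 × (285 + 271) / 365 = 548.384°; sin(548.384°) = -0.1458.
δ = 23.45 × -0.1458 = -3.419° ≈ -3.42°.

-3.42°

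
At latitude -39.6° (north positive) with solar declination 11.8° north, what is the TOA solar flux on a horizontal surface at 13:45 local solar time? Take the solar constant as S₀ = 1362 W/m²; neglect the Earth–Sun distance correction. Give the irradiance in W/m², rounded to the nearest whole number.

Hour angle H = 15° × (13.75 − 12) = 26.25°.
cos θ_z = sin φ sin δ + cos φ cos δ cos H = (-0.6374)(0.2045) + (0.7705)(0.9789)(0.8969) = 0.5461.
Top-of-atmosphere irradiance = S₀ cos θ_z = 1362 × 0.5461 = 743.79 W/m².

744 W/m²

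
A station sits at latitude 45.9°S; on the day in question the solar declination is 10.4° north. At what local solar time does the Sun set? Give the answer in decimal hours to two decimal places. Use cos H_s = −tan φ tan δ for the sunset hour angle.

The sunset hour angle satisfies cos H_s = −tan φ tan δ = 0.1894, giving H_s = 79.08°.
Sunset is at 12 + H_s/15 = 12 + 5.272 = 17.272 h local solar time.

17.27 h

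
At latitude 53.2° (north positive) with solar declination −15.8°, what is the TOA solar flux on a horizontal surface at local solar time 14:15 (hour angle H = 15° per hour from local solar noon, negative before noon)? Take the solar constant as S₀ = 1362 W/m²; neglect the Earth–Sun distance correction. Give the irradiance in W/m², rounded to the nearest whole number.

Hour angle H = 15° × (14.25 − 12) = 33.75°.
cos θ_z = sin(53.2°) sin(-15.8°) + cos(53.2°) cos(-15.8°) cos(33.75°) = -0.2180 + 0.4793 = 0.2613.
Top-of-atmosphere irradiance = S₀ cos θ_z = 1362 × 0.2613 = 355.89 W/m².

356 W/m²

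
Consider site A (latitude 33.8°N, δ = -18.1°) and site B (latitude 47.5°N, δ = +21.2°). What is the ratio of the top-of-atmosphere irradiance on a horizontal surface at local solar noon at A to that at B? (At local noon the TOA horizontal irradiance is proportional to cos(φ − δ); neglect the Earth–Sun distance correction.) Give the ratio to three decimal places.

A: cos θ_z = cos(33.8° − (-18.1°)) = 0.6170.
B: cos θ_z = cos(47.5° − (21.2°)) = 0.8965.
Ratio A/B = 0.6170 / 0.8965 = 0.6882.

0.688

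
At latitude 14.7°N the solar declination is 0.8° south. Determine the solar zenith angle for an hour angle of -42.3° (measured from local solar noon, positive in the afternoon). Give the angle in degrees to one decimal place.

cos θ_z = sin(14.7°) sin(-0.8°) + cos(14.7°) cos(-0.8°) cos(-42.30°) = -0.0035 + 0.7154 = 0.7119.
θ_z = arccos(0.7119) = 44.61°.

44.6°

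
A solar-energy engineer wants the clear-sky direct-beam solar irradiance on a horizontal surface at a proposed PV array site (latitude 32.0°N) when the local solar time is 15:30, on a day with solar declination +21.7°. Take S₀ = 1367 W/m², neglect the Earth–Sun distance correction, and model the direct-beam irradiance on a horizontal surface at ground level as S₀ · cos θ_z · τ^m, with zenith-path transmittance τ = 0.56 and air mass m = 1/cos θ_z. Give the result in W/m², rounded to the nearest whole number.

392 W/m²

Hour angle H = 15° × (15.5 − 12) = 52.50°.
cos θ_z = sin(32.0°) sin(21.7°) + cos(32.0°) cos(21.7°) cos(52.50°) = 0.1959 + 0.4797 = 0.6756.
Air mass m = 1/cos θ_z = 1/0.6756 = 1.480; τ^m = 0.56^1.480 = 0.4240.
Surface direct beam = 1367 × 0.6756 × 0.4240 = 391.58 W/m².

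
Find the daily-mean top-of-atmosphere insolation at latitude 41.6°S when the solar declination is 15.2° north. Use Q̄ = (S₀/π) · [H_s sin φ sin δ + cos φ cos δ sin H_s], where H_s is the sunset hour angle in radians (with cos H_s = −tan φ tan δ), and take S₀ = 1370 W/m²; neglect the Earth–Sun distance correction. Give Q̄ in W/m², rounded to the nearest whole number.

cos H_s = −tan(-41.6°) · tan(15.2°) = 0.2412, so H_s = arccos(0.2412) = 76.04°. In radians, H_s = 1.3271.
H_s sin φ sin δ = 1.3271 × -0.6639 × 0.2622 = -0.2310.
cos φ cos δ sin H_s = 0.7478 × 0.9650 × 0.9705 = 0.7003.
Q̄ = (1370/π) × (-0.2310 + 0.7003) = 436.08 × 0.4693 = 204.65 W/m².

205 W/m²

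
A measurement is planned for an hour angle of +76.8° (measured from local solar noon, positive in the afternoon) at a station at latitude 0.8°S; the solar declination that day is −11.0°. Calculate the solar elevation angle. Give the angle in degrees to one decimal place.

13.1°

With φ = -0.8°, δ = -11.0°, H = 76.80°: sin φ sin δ = 0.0027, cos φ cos δ cos H = 0.2241, so cos θ_z = 0.2268.
θ_z = arccos(0.2268) = 76.89°, so the elevation is 90° − 76.89° = 13.11°.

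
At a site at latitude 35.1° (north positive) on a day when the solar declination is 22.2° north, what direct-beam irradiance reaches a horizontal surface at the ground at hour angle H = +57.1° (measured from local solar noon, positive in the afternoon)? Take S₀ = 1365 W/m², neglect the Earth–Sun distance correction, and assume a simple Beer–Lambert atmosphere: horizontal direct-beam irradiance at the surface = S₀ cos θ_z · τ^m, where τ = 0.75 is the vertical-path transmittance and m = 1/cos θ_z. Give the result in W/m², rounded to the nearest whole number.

cos θ_z = sin φ sin δ + cos φ cos δ cos H = (0.5750)(0.3778) + (0.8181)(0.9259)(0.5432) = 0.6287.
Air mass m = 1/cos θ_z = 1/0.6287 = 1.591; τ^m = 0.75^1.591 = 0.6327.
Surface direct beam = 1365 × 0.6287 × 0.6327 = 542.97 W/m².

543 W/m²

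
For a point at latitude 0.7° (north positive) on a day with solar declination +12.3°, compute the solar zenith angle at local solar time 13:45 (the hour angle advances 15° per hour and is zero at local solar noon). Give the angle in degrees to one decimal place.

Hour angle H = 15° × (13.75 − 12) = 26.25°.
With φ = 0.7°, δ = 12.3°, H = 26.25°: sin φ sin δ = 0.0026, cos φ cos δ cos H = 0.8762, so cos θ_z = 0.8788.
θ_z = arccos(0.8788) = 28.50°.

28.5°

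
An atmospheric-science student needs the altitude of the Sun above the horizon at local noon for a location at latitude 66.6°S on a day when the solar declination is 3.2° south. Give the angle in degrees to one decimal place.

At local solar noon the hour angle is zero, so the elevation is 90° − |φ − δ| = 90° − |-66.6° − (-3.2°)| = 90° − 63.4° = 26.6°.

26.6°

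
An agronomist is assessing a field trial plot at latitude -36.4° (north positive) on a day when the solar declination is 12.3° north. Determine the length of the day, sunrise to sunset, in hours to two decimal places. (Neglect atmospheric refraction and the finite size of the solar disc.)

−tan φ tan δ = −(-0.7373)(0.2180) = 0.1607; H_s = arccos(0.1607) = 80.75°.
Day length = 2 H_s / 15° h⁻¹ = 161.50° / 15 = 10.767 h.

10.77 hours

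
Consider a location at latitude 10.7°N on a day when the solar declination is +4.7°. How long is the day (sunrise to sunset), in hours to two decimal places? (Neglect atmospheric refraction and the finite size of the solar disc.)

−tan φ tan δ = −(0.1890)(0.0822) = -0.0155; H_s = arccos(-0.0155) = 90.89°.
Day length = 2 H_s / 15° h⁻¹ = 181.78° / 15 = 12.119 h.

12.12 hours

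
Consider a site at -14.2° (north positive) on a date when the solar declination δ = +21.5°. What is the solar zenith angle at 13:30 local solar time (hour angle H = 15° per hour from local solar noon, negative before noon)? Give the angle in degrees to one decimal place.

42.0°

Hour angle H = 15° × (13.5 − 12) = 22.50°.
cos θ_z = sin φ sin δ + cos φ cos δ cos H = (-0.2453)(0.3665) + (0.9694)(0.9304)(0.9239) = 0.7434.
θ_z = arccos(0.7434) = 41.98°.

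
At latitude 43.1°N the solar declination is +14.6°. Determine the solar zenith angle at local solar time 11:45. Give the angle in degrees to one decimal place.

Hour angle H = 15° × (11.75 − 12) = -3.75°.
cos θ_z = sin(43.1°) sin(14.6°) + cos(43.1°) cos(14.6°) cos(-3.75°) = 0.1722 + 0.7051 = 0.8773.
θ_z = arccos(0.8773) = 28.68°.

28.7°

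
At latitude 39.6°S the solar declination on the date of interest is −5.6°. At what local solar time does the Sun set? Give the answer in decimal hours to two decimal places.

18.31 h

cos H_s = −tan(-39.6°) · tan(-5.6°) = -0.0811, so H_s = arccos(-0.0811) = 94.65°.
Sunset is at 12 + H_s/15 = 12 + 6.310 = 18.310 h local solar time.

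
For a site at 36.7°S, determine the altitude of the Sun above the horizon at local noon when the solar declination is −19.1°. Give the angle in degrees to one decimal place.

At local solar noon the hour angle is zero, so the elevation is 90° − |φ − δ| = 90° − |-36.7° − (-19.1°)| = 90° − 17.6° = 72.4°.

72.4°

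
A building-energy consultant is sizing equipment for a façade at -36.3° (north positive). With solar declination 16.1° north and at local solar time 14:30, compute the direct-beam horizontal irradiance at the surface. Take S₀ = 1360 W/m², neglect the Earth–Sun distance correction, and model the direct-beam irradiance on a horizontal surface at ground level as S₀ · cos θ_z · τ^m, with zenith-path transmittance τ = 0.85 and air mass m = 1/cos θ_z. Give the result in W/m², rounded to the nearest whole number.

427 W/m²

Hour angle H = 15° × (14.5 − 12) = 37.50°.
cos θ_z = sin(-36.3°) sin(16.1°) + cos(-36.3°) cos(16.1°) cos(37.50°) = -0.1642 + 0.6143 = 0.4501.
Air mass m = 1/cos θ_z = 1/0.4501 = 2.222; τ^m = 0.85^2.222 = 0.6969.
Surface direct beam = 1360 × 0.4501 × 0.6969 = 426.60 W/m².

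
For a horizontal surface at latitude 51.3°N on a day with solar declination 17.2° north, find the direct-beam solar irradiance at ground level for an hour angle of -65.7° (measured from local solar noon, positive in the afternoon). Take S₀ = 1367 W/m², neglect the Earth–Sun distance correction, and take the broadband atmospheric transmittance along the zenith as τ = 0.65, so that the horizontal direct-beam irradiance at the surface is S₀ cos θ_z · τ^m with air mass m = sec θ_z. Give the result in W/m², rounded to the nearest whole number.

264 W/m²

cos θ_z = sin φ sin δ + cos φ cos δ cos H = (0.7804)(0.2957) + (0.6252)(0.9553)(0.4115) = 0.4765.
Air mass m = 1/cos θ_z = 1/0.4765 = 2.099; τ^m = 0.65^2.099 = 0.4049.
Surface direct beam = 1367 × 0.4765 × 0.4049 = 263.74 W/m².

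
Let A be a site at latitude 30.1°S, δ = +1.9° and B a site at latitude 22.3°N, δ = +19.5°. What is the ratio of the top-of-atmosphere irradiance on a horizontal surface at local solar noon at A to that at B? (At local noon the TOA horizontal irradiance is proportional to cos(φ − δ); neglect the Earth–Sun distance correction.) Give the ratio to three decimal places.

0.849

A: cos θ_z = cos(-30.1° − (1.9°)) = 0.8480.
B: cos θ_z = cos(22.3° − (19.5°)) = 0.9988.
Ratio A/B = 0.8480 / 0.9988 = 0.8490.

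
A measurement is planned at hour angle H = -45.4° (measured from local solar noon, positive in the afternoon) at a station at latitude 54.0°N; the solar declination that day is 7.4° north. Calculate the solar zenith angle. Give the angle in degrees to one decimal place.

cos θ_z = sin φ sin δ + cos φ cos δ cos H = (0.8090)(0.1288) + (0.5878)(0.9917)(0.7022) = 0.5135.
θ_z = arccos(0.5135) = 59.10°.

59.1°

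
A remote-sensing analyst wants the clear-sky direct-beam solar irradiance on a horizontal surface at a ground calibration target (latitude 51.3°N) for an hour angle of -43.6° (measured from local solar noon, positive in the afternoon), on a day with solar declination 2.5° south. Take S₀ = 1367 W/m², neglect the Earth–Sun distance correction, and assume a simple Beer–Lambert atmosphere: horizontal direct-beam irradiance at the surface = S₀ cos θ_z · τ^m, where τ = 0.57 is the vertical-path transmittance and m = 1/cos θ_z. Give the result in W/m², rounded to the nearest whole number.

cos θ_z = sin(51.3°) sin(-2.5°) + cos(51.3°) cos(-2.5°) cos(-43.60°) = -0.0340 + 0.4524 = 0.4184.
Air mass m = 1/cos θ_z = 1/0.4184 = 2.390; τ^m = 0.57^2.390 = 0.2609.
Surface direct beam = 1367 × 0.4184 × 0.2609 = 149.22 W/m².

149 W/m²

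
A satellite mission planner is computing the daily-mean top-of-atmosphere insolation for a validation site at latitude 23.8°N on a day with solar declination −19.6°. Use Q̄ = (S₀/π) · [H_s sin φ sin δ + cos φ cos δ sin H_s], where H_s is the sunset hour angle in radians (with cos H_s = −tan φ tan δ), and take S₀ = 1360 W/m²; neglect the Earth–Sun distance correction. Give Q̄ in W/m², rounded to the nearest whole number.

286 W/m²

−tan φ tan δ = −(0.4411)(-0.3561) = 0.1571; H_s = arccos(0.1571) = 80.96°. In radians, H_s = 1.4130.
H_s sin φ sin δ = 1.4130 × 0.4035 × -0.3355 = -0.1913.
cos φ cos δ sin H_s = 0.9150 × 0.9421 × 0.9876 = 0.8513.
Q̄ = (1360/π) × (-0.1913 + 0.8513) = 432.90 × 0.6600 = 285.71 W/m².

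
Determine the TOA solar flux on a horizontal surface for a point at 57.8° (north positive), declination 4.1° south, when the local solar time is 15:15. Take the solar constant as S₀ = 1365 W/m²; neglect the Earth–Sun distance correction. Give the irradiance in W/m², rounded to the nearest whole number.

Hour angle H = 15° × (15.25 − 12) = 48.75°.
cos θ_z = sin φ sin δ + cos φ cos δ cos H = (0.8462)(-0.0715) + (0.5329)(0.9974)(0.6593) = 0.2899.
Top-of-atmosphere irradiance = S₀ cos θ_z = 1365 × 0.2899 = 395.71 W/m².

396 W/m²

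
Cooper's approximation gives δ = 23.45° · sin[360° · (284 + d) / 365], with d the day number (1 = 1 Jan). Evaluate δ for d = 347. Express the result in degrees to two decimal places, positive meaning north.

360 × (284 + 347) / 365 = 622.356°; sin(622.356°) = -0.9911.
δ = 23.45 × -0.9911 = -23.241° ≈ -23.24°.

-23.24°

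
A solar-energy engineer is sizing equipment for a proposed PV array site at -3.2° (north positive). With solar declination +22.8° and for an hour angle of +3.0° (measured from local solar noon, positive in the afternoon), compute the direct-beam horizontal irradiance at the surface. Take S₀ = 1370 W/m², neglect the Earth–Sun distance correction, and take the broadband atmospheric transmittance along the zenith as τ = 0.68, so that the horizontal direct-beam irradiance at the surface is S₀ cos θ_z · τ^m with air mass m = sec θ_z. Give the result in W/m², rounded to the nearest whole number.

cos θ_z = sin φ sin δ + cos φ cos δ cos H = (-0.0558)(0.3875) + (0.9984)(0.9219)(0.9986) = 0.8975.
Air mass m = 1/cos θ_z = 1/0.8975 = 1.114; τ^m = 0.68^1.114 = 0.6508.
Surface direct beam = 1370 × 0.8975 × 0.6508 = 800.21 W/m².

800 W/m²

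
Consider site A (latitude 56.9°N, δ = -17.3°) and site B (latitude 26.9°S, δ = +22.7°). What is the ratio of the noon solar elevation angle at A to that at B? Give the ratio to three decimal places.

A: 90° − |56.9 − (-17.3)| = 15.80°.
B: 90° − |-26.9 − (22.7)| = 40.40°.
Ratio A/B = 15.8000 / 40.4000 = 0.3911.

0.391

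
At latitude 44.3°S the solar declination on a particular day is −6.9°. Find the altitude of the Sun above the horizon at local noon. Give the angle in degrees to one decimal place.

52.6°

At local solar noon the hour angle is zero, so the elevation is 90° − |φ − δ| = 90° − |-44.3° − (-6.9°)| = 90° − 37.4° = 52.6°.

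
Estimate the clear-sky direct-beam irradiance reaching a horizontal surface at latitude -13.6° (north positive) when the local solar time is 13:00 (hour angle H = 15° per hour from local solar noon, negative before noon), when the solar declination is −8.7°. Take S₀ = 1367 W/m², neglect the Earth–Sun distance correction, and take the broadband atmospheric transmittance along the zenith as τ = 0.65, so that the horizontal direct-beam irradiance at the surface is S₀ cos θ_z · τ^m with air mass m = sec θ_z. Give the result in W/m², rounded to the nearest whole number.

Hour angle H = 15° × (13 − 12) = 15.00°.
cos θ_z = sin(-13.6°) sin(-8.7°) + cos(-13.6°) cos(-8.7°) cos(15.00°) = 0.0356 + 0.9280 = 0.9636.
Air mass m = 1/cos θ_z = 1/0.9636 = 1.038; τ^m = 0.65^1.038 = 0.6394.
Surface direct beam = 1367 × 0.9636 × 0.6394 = 842.24 W/m².

842 W/m²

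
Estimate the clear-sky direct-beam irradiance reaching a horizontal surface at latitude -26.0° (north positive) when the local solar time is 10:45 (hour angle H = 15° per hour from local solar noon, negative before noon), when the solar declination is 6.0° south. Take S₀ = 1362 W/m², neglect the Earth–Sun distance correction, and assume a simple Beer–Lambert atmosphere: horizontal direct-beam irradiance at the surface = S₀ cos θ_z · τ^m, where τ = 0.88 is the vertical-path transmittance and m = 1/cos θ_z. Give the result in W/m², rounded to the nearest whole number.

Hour angle H = 15° × (10.75 − 12) = -18.75°.
With φ = -26.0°, δ = -6.0°, H = -18.75°: sin φ sin δ = 0.0458, cos φ cos δ cos H = 0.8464, so cos θ_z = 0.8922.
Air mass m = 1/cos θ_z = 1/0.8922 = 1.121; τ^m = 0.88^1.121 = 0.8665.
Surface direct beam = 1362 × 0.8922 × 0.8665 = 1052.95 W/m².

1053 W/m²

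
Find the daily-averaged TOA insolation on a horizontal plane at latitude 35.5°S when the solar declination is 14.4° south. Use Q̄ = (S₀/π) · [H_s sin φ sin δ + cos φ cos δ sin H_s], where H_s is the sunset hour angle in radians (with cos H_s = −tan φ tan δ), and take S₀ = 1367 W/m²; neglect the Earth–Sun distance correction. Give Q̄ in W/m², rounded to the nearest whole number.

The sunset hour angle satisfies cos H_s = −tan φ tan δ = -0.1831, giving H_s = 100.55°. In radians, H_s = 1.7549.
H_s sin φ sin δ = 1.7549 × -0.5807 × -0.2487 = 0.2534.
cos φ cos δ sin H_s = 0.8141 × 0.9686 × 0.9831 = 0.7752.
Q̄ = (1367/π) × (0.2534 + 0.7752) = 435.13 × 1.0286 = 447.57 W/m².

448 W/m²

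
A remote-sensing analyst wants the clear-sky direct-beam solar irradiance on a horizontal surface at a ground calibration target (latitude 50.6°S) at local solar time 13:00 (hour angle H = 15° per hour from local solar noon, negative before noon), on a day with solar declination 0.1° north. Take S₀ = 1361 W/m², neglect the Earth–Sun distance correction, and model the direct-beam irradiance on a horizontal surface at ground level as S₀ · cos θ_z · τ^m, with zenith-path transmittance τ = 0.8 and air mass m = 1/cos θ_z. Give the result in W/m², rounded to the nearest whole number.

578 W/m²

Hour angle H = 15° × (13 − 12) = 15.00°.
cos θ_z = sin φ sin δ + cos φ cos δ cos H = (-0.7727)(0.0017) + (0.6347)(1.0000)(0.9659) = 0.6117.
Air mass m = 1/cos θ_z = 1/0.6117 = 1.635; τ^m = 0.8^1.635 = 0.6943.
Surface direct beam = 1361 × 0.6117 × 0.6943 = 578.02 W/m².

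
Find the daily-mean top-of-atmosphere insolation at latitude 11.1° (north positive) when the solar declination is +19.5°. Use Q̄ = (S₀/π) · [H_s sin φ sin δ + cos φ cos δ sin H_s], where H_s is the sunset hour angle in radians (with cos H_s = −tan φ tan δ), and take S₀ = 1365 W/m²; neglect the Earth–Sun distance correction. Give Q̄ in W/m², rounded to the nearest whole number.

447 W/m²

cos H_s = −tan(11.1°) · tan(19.5°) = -0.0695, so H_s = arccos(-0.0695) = 93.99°. In radians, H_s = 1.6404.
H_s sin φ sin δ = 1.6404 × 0.1925 × 0.3338 = 0.1054.
cos φ cos δ sin H_s = 0.9813 × 0.9426 × 0.9976 = 0.9228.
Q̄ = (1365/π) × (0.1054 + 0.9228) = 434.49 × 1.0282 = 446.74 W/m².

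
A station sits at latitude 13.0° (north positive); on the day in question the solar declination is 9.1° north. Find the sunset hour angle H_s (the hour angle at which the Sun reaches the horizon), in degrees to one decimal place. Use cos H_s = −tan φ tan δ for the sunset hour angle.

92.1°

The sunset hour angle satisfies cos H_s = −tan φ tan δ = -0.0370, giving H_s = 92.12°.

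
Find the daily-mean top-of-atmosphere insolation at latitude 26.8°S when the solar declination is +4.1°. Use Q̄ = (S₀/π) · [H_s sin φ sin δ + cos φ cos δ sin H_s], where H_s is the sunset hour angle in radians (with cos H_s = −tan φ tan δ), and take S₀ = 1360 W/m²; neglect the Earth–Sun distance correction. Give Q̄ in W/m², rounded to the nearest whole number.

364 W/m²

cos H_s = −tan(-26.8°) · tan(4.1°) = 0.0362, so H_s = arccos(0.0362) = 87.93°. In radians, H_s = 1.5347.
H_s sin φ sin δ = 1.5347 × -0.4509 × 0.0715 = -0.0495.
cos φ cos δ sin H_s = 0.8926 × 0.9974 × 0.9993 = 0.8897.
Q̄ = (1360/π) × (-0.0495 + 0.8897) = 432.90 × 0.8402 = 363.72 W/m².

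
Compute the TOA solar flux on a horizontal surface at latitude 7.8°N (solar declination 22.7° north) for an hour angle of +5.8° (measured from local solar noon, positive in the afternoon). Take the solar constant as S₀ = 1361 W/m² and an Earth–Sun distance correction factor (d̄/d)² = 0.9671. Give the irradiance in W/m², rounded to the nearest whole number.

cos θ_z = sin(7.8°) sin(22.7°) + cos(7.8°) cos(22.7°) cos(5.80°) = 0.0524 + 0.9093 = 0.9617.
Top-of-atmosphere irradiance = S₀ (d̄/d)² cos θ_z = 1361 × 0.9671 × 0.9617 = 1265.81 W/m².

1266 W/m²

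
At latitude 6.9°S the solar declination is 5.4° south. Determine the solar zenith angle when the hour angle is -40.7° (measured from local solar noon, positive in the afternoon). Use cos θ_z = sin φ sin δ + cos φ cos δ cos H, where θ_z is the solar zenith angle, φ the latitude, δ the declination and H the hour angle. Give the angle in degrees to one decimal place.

40.5°

cos θ_z = sin φ sin δ + cos φ cos δ cos H = (-0.1201)(-0.0941) + (0.9928)(0.9956)(0.7581) = 0.7606.
θ_z = arccos(0.7606) = 40.48°.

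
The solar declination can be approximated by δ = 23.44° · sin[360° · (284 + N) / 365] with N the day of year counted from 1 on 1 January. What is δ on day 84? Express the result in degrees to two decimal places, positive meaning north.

+1.21°

360 × (284 + 84) / 365 = 362.959°; sin(362.959°) = 0.0516.
δ = 23.44 × 0.0516 = 1.210° ≈ +1.21°.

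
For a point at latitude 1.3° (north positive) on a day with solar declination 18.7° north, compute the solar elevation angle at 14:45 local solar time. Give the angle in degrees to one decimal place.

Hour angle H = 15° × (14.75 − 12) = 41.25°.
cos θ_z = sin φ sin δ + cos φ cos δ cos H = (0.0227)(0.3206) + (0.9997)(0.9472)(0.7518) = 0.7192.
θ_z = arccos(0.7192) = 44.01°, so the elevation is 90° − 44.01° = 45.99°.

46.0°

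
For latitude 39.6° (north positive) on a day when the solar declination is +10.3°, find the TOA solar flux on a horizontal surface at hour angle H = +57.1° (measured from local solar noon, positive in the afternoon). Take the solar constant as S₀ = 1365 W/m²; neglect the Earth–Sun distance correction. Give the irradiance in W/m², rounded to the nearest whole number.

718 W/m²

cos θ_z = sin φ sin δ + cos φ cos δ cos H = (0.6374)(0.1788) + (0.7705)(0.9839)(0.5432) = 0.5258.
Top-of-atmosphere irradiance = S₀ cos θ_z = 1365 × 0.5258 = 717.72 W/m².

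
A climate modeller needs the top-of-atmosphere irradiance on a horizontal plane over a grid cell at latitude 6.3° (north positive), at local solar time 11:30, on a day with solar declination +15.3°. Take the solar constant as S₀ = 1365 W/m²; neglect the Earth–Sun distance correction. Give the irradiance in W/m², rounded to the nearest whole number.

1337 W/m²

Hour angle H = 15° × (11.5 − 12) = -7.50°.
With φ = 6.3°, δ = 15.3°, H = -7.50°: sin φ sin δ = 0.0290, cos φ cos δ cos H = 0.9505, so cos θ_z = 0.9795.
Top-of-atmosphere irradiance = S₀ cos θ_z = 1365 × 0.9795 = 1337.02 W/m².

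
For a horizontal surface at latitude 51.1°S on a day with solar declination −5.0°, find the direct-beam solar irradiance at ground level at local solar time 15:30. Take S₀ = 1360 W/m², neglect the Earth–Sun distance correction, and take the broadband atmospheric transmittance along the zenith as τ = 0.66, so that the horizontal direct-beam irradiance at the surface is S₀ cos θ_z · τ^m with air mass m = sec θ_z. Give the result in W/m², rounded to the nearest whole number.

Hour angle H = 15° × (15.5 − 12) = 52.50°.
cos θ_z = sin(-51.1°) sin(-5.0°) + cos(-51.1°) cos(-5.0°) cos(52.50°) = 0.0678 + 0.3808 = 0.4486.
Air mass m = 1/cos θ_z = 1/0.4486 = 2.229; τ^m = 0.66^2.229 = 0.3961.
Surface direct beam = 1360 × 0.4486 × 0.3961 = 241.66 W/m².

242 W/m²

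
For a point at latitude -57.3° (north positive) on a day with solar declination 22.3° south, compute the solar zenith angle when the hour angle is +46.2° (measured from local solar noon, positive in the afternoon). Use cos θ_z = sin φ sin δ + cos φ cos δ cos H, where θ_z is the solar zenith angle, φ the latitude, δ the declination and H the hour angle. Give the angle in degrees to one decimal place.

48.3°

cos θ_z = sin φ sin δ + cos φ cos δ cos H = (-0.8415)(-0.3795) + (0.5402)(0.9252)(0.6921) = 0.6653.
θ_z = arccos(0.6653) = 48.29°.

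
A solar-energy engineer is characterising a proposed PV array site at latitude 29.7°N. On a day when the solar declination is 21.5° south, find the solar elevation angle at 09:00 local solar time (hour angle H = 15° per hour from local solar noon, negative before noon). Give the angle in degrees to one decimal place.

Hour angle H = 15° × (9 − 12) = -45.00°.
cos θ_z = sin φ sin δ + cos φ cos δ cos H = (0.4955)(-0.3665) + (0.8686)(0.9304)(0.7071) = 0.3898.
θ_z = arccos(0.3898) = 67.06°, so the elevation is 90° − 67.06° = 22.94°.

22.9°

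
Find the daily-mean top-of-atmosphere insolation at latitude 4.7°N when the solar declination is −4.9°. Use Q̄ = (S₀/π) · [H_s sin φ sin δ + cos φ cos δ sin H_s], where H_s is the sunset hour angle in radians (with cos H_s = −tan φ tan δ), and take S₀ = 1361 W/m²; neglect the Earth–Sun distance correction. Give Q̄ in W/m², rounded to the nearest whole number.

The sunset hour angle satisfies cos H_s = −tan φ tan δ = 0.0070, giving H_s = 89.60°. In radians, H_s = 1.5638.
H_s sin φ sin δ = 1.5638 × 0.0819 × -0.0854 = -0.0109.
cos φ cos δ sin H_s = 0.9966 × 0.9963 × 1.0000 = 0.9929.
Q̄ = (1361/π) × (-0.0109 + 0.9929) = 433.22 × 0.9820 = 425.42 W/m².

425 W/m²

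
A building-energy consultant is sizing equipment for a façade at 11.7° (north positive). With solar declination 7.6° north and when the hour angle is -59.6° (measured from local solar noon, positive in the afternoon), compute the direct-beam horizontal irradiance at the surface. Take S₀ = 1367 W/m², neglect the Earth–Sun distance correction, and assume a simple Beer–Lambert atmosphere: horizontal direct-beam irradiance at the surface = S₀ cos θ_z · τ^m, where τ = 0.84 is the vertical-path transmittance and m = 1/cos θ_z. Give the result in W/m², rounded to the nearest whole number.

With φ = 11.7°, δ = 7.6°, H = -59.60°: sin φ sin δ = 0.0268, cos φ cos δ cos H = 0.4912, so cos θ_z = 0.5180.
Air mass m = 1/cos θ_z = 1/0.5180 = 1.931; τ^m = 0.84^1.931 = 0.7141.
Surface direct beam = 1367 × 0.5180 × 0.7141 = 505.66 W/m².

506 W/m²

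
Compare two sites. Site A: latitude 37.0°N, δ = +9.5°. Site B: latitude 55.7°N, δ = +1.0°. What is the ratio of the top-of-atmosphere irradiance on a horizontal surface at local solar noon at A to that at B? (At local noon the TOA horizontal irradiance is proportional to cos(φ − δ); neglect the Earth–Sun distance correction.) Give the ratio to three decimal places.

1.535

A: cos θ_z = cos(37.0° − (9.5°)) = 0.8870.
B: cos θ_z = cos(55.7° − (1.0°)) = 0.5779.
Ratio A/B = 0.8870 / 0.5779 = 1.5349.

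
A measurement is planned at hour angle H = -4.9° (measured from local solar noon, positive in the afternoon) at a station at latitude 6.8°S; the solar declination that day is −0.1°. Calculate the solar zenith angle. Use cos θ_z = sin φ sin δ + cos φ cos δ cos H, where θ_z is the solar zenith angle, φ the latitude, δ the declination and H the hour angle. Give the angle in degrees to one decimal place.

With φ = -6.8°, δ = -0.1°, H = -4.90°: sin φ sin δ = 0.0002, cos φ cos δ cos H = 0.9893, so cos θ_z = 0.9895.
θ_z = arccos(0.9895) = 8.31°.

8.3°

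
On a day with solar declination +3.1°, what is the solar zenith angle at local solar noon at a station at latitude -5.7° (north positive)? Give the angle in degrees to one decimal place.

8.8°

At local solar noon the hour angle is zero, so the zenith angle is |φ − δ| = |-5.7° − (3.1°)| = 8.8°.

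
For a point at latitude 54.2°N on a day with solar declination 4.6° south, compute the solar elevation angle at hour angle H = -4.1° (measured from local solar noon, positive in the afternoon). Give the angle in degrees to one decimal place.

31.1°

With φ = 54.2°, δ = -4.6°, H = -4.10°: sin φ sin δ = -0.0650, cos φ cos δ cos H = 0.5816, so cos θ_z = 0.5166.
θ_z = arccos(0.5166) = 58.90°, so the elevation is 90° − 58.90° = 31.10°.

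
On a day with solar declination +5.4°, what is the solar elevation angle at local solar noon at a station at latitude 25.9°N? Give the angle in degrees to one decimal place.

69.5°

At local solar noon the hour angle is zero, so the elevation is 90° − |φ − δ| = 90° − |25.9° − (5.4°)| = 90° − 20.5° = 69.5°.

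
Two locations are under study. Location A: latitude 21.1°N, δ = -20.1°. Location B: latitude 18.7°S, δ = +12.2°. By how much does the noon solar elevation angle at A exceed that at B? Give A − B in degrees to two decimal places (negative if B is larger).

-10.30°

A: 90° − |21.1 − (-20.1)| = 48.80°.
B: 90° − |-18.7 − (12.2)| = 59.10°.
A − B = 48.80 − 59.10 = -10.30°.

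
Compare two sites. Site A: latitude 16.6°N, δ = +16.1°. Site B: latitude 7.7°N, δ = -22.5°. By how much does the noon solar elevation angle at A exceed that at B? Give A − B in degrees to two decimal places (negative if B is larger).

A: 90° − |16.6 − (16.1)| = 89.50°.
B: 90° − |7.7 − (-22.5)| = 59.80°.
A − B = 89.50 − 59.80 = 29.70°.

+29.70°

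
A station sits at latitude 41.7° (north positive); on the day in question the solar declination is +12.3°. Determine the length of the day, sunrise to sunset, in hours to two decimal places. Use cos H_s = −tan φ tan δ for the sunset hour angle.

cos H_s = −tan(41.7°) · tan(12.3°) = -0.1943, so H_s = arccos(-0.1943) = 101.20°.
Day length = 2 H_s / 15° h⁻¹ = 202.40° / 15 = 13.493 h.

13.49 hours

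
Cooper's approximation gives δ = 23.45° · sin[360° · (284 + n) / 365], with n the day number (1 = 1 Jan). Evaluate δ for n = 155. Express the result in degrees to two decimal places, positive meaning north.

+22.42°

360 × (284 + 155) / 365 = 432.986°; sin(432.986°) = 0.9562.
δ = 23.45 × 0.9562 = 22.423° ≈ +22.42°.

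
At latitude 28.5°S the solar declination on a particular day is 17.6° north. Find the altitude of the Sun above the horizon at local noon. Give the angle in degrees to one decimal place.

At local solar noon the hour angle is zero, so the elevation is 90° − |φ − δ| = 90° − |-28.5° − (17.6°)| = 90° − 46.1° = 43.9°.

43.9°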